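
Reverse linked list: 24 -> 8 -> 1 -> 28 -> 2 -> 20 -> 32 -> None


Step 1: curr=24, set curr.next=prev(None) | reversed so far: 24
Step 2: curr=8, set curr.next=prev(24) | reversed so far: 8 -> 24
Step 3: curr=1, set curr.next=prev(8) | reversed so far: 1 -> 8 -> 24
Step 4: curr=28, set curr.next=prev(1) | reversed so far: 28 -> 1 -> 8 -> 24
Step 5: curr=2, set curr.next=prev(28) | reversed so far: 2 -> 28 -> 1 -> 8 -> 24
Step 6: curr=20, set curr.next=prev(2) | reversed so far: 20 -> 2 -> 28 -> 1 -> 8 -> 24
Step 7: curr=32, set curr.next=prev(20) | reversed so far: 32 -> 20 -> 2 -> 28 -> 1 -> 8 -> 24

32 -> 20 -> 2 -> 28 -> 1 -> 8 -> 24 -> None


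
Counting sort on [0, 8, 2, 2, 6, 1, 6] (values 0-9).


Input: [0, 8, 2, 2, 6, 1, 6]
Counts: [1, 1, 2, 0, 0, 0, 2, 0, 1, 0]

Sorted: [0, 1, 2, 2, 6, 6, 8]


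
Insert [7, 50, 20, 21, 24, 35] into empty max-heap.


Insert 7: [7]
Insert 50: [50, 7]
Insert 20: [50, 7, 20]
Insert 21: [50, 21, 20, 7]
Insert 24: [50, 24, 20, 7, 21]
Insert 35: [50, 24, 35, 7, 21, 20]

Final heap: [50, 24, 35, 7, 21, 20]


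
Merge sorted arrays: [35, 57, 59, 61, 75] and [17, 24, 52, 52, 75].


Take 17 from B
Take 24 from B
Take 35 from A
Take 52 from B
Take 52 from B
Take 57 from A
Take 59 from A
Take 61 from A
Take 75 from A

Merged: [17, 24, 35, 52, 52, 57, 59, 61, 75, 75]


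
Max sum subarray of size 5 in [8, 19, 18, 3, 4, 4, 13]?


[0:5]: 52
[1:6]: 48
[2:7]: 42

Max: 52 at [0:5]


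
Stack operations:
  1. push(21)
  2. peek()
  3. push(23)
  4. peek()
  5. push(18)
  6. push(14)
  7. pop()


push(21) -> [21]
peek()->21
push(23) -> [21, 23]
peek()->23
push(18) -> [21, 23, 18]
push(14) -> [21, 23, 18, 14]
pop()->14, [21, 23, 18]

Final stack: [21, 23, 18]


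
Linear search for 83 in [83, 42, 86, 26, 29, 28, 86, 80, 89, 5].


i=0: 83==83 found!

Found at 0, 1 comps


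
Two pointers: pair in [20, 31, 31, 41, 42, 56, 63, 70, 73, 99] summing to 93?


lo=0(20)+hi=9(99)=119
lo=0(20)+hi=8(73)=93

Yes: 20+73=93


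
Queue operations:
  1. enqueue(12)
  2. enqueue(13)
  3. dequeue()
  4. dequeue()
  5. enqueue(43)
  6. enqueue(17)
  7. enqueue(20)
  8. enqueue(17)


enqueue(12) -> [12]
enqueue(13) -> [12, 13]
dequeue()->12, [13]
dequeue()->13, []
enqueue(43) -> [43]
enqueue(17) -> [43, 17]
enqueue(20) -> [43, 17, 20]
enqueue(17) -> [43, 17, 20, 17]

Final queue: [43, 17, 20, 17]


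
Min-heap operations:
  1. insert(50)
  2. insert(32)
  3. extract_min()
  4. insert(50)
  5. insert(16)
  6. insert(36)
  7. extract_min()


insert(50) -> [50]
insert(32) -> [32, 50]
extract_min()->32, [50]
insert(50) -> [50, 50]
insert(16) -> [16, 50, 50]
insert(36) -> [16, 36, 50, 50]
extract_min()->16, [36, 50, 50]

Final heap: [36, 50, 50]


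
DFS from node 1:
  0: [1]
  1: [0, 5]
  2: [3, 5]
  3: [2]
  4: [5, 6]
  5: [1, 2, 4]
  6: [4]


Visit 1, push [5, 0]
Visit 0, push []
Visit 5, push [4, 2]
Visit 2, push [3]
Visit 3, push []
Visit 4, push [6]
Visit 6, push []

DFS order: [1, 0, 5, 2, 3, 4, 6]


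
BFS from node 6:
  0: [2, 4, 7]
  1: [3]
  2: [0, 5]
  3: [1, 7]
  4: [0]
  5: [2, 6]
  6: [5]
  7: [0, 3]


Visit 6, enqueue [5]
Visit 5, enqueue [2]
Visit 2, enqueue [0]
Visit 0, enqueue [4, 7]
Visit 4, enqueue []
Visit 7, enqueue [3]
Visit 3, enqueue [1]
Visit 1, enqueue []

BFS order: [6, 5, 2, 0, 4, 7, 3, 1]


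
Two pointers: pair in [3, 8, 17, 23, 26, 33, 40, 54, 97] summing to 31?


lo=0(3)+hi=8(97)=100
lo=0(3)+hi=7(54)=57
lo=0(3)+hi=6(40)=43
lo=0(3)+hi=5(33)=36
lo=0(3)+hi=4(26)=29
lo=1(8)+hi=4(26)=34
lo=1(8)+hi=3(23)=31

Yes: 8+23=31


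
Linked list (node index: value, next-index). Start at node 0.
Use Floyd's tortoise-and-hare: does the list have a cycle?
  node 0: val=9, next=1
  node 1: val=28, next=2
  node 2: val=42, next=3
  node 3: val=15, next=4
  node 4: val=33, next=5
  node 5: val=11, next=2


Floyd's tortoise (slow, +1) and hare (fast, +2):
  init: slow=0, fast=0
  step 1: slow=1, fast=2
  step 2: slow=2, fast=4
  step 3: slow=3, fast=2
  step 4: slow=4, fast=4
  slow == fast at node 4: cycle detected

Cycle: yes


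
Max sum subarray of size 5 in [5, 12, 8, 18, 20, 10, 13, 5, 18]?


[0:5]: 63
[1:6]: 68
[2:7]: 69
[3:8]: 66
[4:9]: 66

Max: 69 at [2:7]


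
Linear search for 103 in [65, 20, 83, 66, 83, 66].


i=0: 65!=103
i=1: 20!=103
i=2: 83!=103
i=3: 66!=103
i=4: 83!=103
i=5: 66!=103

Not found, 6 comps


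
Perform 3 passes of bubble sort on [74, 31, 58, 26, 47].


Initial: [74, 31, 58, 26, 47]
Pass 1: [31, 58, 26, 47, 74] (4 swaps)
Pass 2: [31, 26, 47, 58, 74] (2 swaps)
Pass 3: [26, 31, 47, 58, 74] (1 swaps)

After 3 passes: [26, 31, 47, 58, 74]


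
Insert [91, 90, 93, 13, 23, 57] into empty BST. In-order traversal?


Insert 91: root
Insert 90: L from 91
Insert 93: R from 91
Insert 13: L from 91 -> L from 90
Insert 23: L from 91 -> L from 90 -> R from 13
Insert 57: L from 91 -> L from 90 -> R from 13 -> R from 23

In-order: [13, 23, 57, 90, 91, 93]


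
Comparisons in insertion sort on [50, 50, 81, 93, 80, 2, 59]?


Algorithm: insertion sort
Input: [50, 50, 81, 93, 80, 2, 59]
Sorted: [2, 50, 50, 59, 80, 81, 93]

15


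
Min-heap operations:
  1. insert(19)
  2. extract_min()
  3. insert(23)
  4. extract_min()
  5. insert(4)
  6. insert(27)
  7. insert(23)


insert(19) -> [19]
extract_min()->19, []
insert(23) -> [23]
extract_min()->23, []
insert(4) -> [4]
insert(27) -> [4, 27]
insert(23) -> [4, 27, 23]

Final heap: [4, 27, 23]


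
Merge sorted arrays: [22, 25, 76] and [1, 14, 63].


Take 1 from B
Take 14 from B
Take 22 from A
Take 25 from A
Take 63 from B

Merged: [1, 14, 22, 25, 63, 76]


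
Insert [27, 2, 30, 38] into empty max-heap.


Insert 27: [27]
Insert 2: [27, 2]
Insert 30: [30, 2, 27]
Insert 38: [38, 30, 27, 2]

Final heap: [38, 30, 27, 2]


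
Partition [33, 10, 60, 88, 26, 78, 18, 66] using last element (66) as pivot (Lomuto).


Pivot: 66
  33 <= 66: advance i (no swap)
  10 <= 66: advance i (no swap)
  60 <= 66: advance i (no swap)
  26 <= 66: swap -> [33, 10, 60, 26, 88, 78, 18, 66]
  18 <= 66: swap -> [33, 10, 60, 26, 18, 78, 88, 66]
Place pivot at 5: [33, 10, 60, 26, 18, 66, 88, 78]

Partitioned: [33, 10, 60, 26, 18, 66, 88, 78]


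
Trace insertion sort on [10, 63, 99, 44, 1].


Initial: [10, 63, 99, 44, 1]
Insert 63: [10, 63, 99, 44, 1]
Insert 99: [10, 63, 99, 44, 1]
Insert 44: [10, 44, 63, 99, 1]
Insert 1: [1, 10, 44, 63, 99]

Sorted: [1, 10, 44, 63, 99]


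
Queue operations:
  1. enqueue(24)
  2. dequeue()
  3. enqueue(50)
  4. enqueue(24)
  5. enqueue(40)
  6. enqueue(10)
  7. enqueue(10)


enqueue(24) -> [24]
dequeue()->24, []
enqueue(50) -> [50]
enqueue(24) -> [50, 24]
enqueue(40) -> [50, 24, 40]
enqueue(10) -> [50, 24, 40, 10]
enqueue(10) -> [50, 24, 40, 10, 10]

Final queue: [50, 24, 40, 10, 10]


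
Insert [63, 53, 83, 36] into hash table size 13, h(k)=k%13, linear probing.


Insert 63: h=11 -> slot 11
Insert 53: h=1 -> slot 1
Insert 83: h=5 -> slot 5
Insert 36: h=10 -> slot 10

Table: [None, 53, None, None, None, 83, None, None, None, None, 36, 63, None]


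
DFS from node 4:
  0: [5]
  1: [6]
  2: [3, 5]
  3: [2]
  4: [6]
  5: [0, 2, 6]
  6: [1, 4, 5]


Visit 4, push [6]
Visit 6, push [5, 1]
Visit 1, push []
Visit 5, push [2, 0]
Visit 0, push []
Visit 2, push [3]
Visit 3, push []

DFS order: [4, 6, 1, 5, 0, 2, 3]


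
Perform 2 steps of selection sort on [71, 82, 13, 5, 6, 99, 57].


Initial: [71, 82, 13, 5, 6, 99, 57]
Step 1: min=5 at 3
  Swap: [5, 82, 13, 71, 6, 99, 57]
Step 2: min=6 at 4
  Swap: [5, 6, 13, 71, 82, 99, 57]

After 2 steps: [5, 6, 13, 71, 82, 99, 57]


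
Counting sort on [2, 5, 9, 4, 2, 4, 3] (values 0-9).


Input: [2, 5, 9, 4, 2, 4, 3]
Counts: [0, 0, 2, 1, 2, 1, 0, 0, 0, 1]

Sorted: [2, 2, 3, 4, 4, 5, 9]


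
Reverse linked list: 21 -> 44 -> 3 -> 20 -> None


Step 1: curr=21, set curr.next=prev(None) | reversed so far: 21
Step 2: curr=44, set curr.next=prev(21) | reversed so far: 44 -> 21
Step 3: curr=3, set curr.next=prev(44) | reversed so far: 3 -> 44 -> 21
Step 4: curr=20, set curr.next=prev(3) | reversed so far: 20 -> 3 -> 44 -> 21

20 -> 3 -> 44 -> 21 -> None


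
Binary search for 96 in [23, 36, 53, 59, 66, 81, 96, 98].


Step 1: lo=0, hi=7, mid=3, val=59
Step 2: lo=4, hi=7, mid=5, val=81
Step 3: lo=6, hi=7, mid=6, val=96

Found at index 6


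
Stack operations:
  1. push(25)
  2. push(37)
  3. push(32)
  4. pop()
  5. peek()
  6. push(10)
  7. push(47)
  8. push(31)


push(25) -> [25]
push(37) -> [25, 37]
push(32) -> [25, 37, 32]
pop()->32, [25, 37]
peek()->37
push(10) -> [25, 37, 10]
push(47) -> [25, 37, 10, 47]
push(31) -> [25, 37, 10, 47, 31]

Final stack: [25, 37, 10, 47, 31]


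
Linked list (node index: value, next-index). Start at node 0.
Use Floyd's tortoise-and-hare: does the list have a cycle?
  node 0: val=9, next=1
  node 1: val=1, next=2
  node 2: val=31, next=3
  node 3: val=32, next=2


Floyd's tortoise (slow, +1) and hare (fast, +2):
  init: slow=0, fast=0
  step 1: slow=1, fast=2
  step 2: slow=2, fast=2
  slow == fast at node 2: cycle detected

Cycle: yes


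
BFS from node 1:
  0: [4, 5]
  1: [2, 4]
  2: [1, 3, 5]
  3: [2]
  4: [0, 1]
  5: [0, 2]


Visit 1, enqueue [2, 4]
Visit 2, enqueue [3, 5]
Visit 4, enqueue [0]
Visit 3, enqueue []
Visit 5, enqueue []
Visit 0, enqueue []

BFS order: [1, 2, 4, 3, 5, 0]


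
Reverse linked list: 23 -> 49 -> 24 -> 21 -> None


Step 1: curr=23, set curr.next=prev(None) | reversed so far: 23
Step 2: curr=49, set curr.next=prev(23) | reversed so far: 49 -> 23
Step 3: curr=24, set curr.next=prev(49) | reversed so far: 24 -> 49 -> 23
Step 4: curr=21, set curr.next=prev(24) | reversed so far: 21 -> 24 -> 49 -> 23

21 -> 24 -> 49 -> 23 -> None


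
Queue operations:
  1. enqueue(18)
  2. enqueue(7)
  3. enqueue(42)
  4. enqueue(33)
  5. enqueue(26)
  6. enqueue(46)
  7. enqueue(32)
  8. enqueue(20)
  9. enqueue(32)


enqueue(18) -> [18]
enqueue(7) -> [18, 7]
enqueue(42) -> [18, 7, 42]
enqueue(33) -> [18, 7, 42, 33]
enqueue(26) -> [18, 7, 42, 33, 26]
enqueue(46) -> [18, 7, 42, 33, 26, 46]
enqueue(32) -> [18, 7, 42, 33, 26, 46, 32]
enqueue(20) -> [18, 7, 42, 33, 26, 46, 32, 20]
enqueue(32) -> [18, 7, 42, 33, 26, 46, 32, 20, 32]

Final queue: [18, 7, 42, 33, 26, 46, 32, 20, 32]


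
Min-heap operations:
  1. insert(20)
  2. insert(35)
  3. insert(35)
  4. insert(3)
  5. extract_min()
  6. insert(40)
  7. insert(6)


insert(20) -> [20]
insert(35) -> [20, 35]
insert(35) -> [20, 35, 35]
insert(3) -> [3, 20, 35, 35]
extract_min()->3, [20, 35, 35]
insert(40) -> [20, 35, 35, 40]
insert(6) -> [6, 20, 35, 40, 35]

Final heap: [6, 20, 35, 40, 35]


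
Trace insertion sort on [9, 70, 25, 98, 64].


Initial: [9, 70, 25, 98, 64]
Insert 70: [9, 70, 25, 98, 64]
Insert 25: [9, 25, 70, 98, 64]
Insert 98: [9, 25, 70, 98, 64]
Insert 64: [9, 25, 64, 70, 98]

Sorted: [9, 25, 64, 70, 98]


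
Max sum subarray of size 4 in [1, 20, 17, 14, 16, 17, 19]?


[0:4]: 52
[1:5]: 67
[2:6]: 64
[3:7]: 66

Max: 67 at [1:5]


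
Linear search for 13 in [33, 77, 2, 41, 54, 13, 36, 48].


i=0: 33!=13
i=1: 77!=13
i=2: 2!=13
i=3: 41!=13
i=4: 54!=13
i=5: 13==13 found!

Found at 5, 6 comps


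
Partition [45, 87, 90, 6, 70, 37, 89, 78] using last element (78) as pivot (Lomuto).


Pivot: 78
  45 <= 78: advance i (no swap)
  6 <= 78: swap -> [45, 6, 90, 87, 70, 37, 89, 78]
  70 <= 78: swap -> [45, 6, 70, 87, 90, 37, 89, 78]
  37 <= 78: swap -> [45, 6, 70, 37, 90, 87, 89, 78]
Place pivot at 4: [45, 6, 70, 37, 78, 87, 89, 90]

Partitioned: [45, 6, 70, 37, 78, 87, 89, 90]


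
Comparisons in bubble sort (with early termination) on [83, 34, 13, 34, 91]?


Algorithm: bubble sort (with early termination)
Input: [83, 34, 13, 34, 91]
Sorted: [13, 34, 34, 83, 91]

9


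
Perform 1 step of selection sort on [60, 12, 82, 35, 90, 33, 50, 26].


Initial: [60, 12, 82, 35, 90, 33, 50, 26]
Step 1: min=12 at 1
  Swap: [12, 60, 82, 35, 90, 33, 50, 26]

After 1 step: [12, 60, 82, 35, 90, 33, 50, 26]


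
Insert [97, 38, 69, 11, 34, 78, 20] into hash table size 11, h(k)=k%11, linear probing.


Insert 97: h=9 -> slot 9
Insert 38: h=5 -> slot 5
Insert 69: h=3 -> slot 3
Insert 11: h=0 -> slot 0
Insert 34: h=1 -> slot 1
Insert 78: h=1, 1 probes -> slot 2
Insert 20: h=9, 1 probes -> slot 10

Table: [11, 34, 78, 69, None, 38, None, None, None, 97, 20]


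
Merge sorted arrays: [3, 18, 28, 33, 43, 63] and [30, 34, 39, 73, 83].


Take 3 from A
Take 18 from A
Take 28 from A
Take 30 from B
Take 33 from A
Take 34 from B
Take 39 from B
Take 43 from A
Take 63 from A

Merged: [3, 18, 28, 30, 33, 34, 39, 43, 63, 73, 83]


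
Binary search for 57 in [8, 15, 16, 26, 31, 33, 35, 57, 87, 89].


Step 1: lo=0, hi=9, mid=4, val=31
Step 2: lo=5, hi=9, mid=7, val=57

Found at index 7


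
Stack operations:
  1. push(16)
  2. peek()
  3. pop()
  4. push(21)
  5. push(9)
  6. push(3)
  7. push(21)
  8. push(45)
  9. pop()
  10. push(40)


push(16) -> [16]
peek()->16
pop()->16, []
push(21) -> [21]
push(9) -> [21, 9]
push(3) -> [21, 9, 3]
push(21) -> [21, 9, 3, 21]
push(45) -> [21, 9, 3, 21, 45]
pop()->45, [21, 9, 3, 21]
push(40) -> [21, 9, 3, 21, 40]

Final stack: [21, 9, 3, 21, 40]


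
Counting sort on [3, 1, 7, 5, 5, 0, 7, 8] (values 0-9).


Input: [3, 1, 7, 5, 5, 0, 7, 8]
Counts: [1, 1, 0, 1, 0, 2, 0, 2, 1, 0]

Sorted: [0, 1, 3, 5, 5, 7, 7, 8]


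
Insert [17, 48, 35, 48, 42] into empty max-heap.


Insert 17: [17]
Insert 48: [48, 17]
Insert 35: [48, 17, 35]
Insert 48: [48, 48, 35, 17]
Insert 42: [48, 48, 35, 17, 42]

Final heap: [48, 48, 35, 17, 42]


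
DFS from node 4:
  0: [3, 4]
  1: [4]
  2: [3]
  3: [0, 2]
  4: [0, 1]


Visit 4, push [1, 0]
Visit 0, push [3]
Visit 3, push [2]
Visit 2, push []
Visit 1, push []

DFS order: [4, 0, 3, 2, 1]


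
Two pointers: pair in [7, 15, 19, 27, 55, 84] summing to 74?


lo=0(7)+hi=5(84)=91
lo=0(7)+hi=4(55)=62
lo=1(15)+hi=4(55)=70
lo=2(19)+hi=4(55)=74

Yes: 19+55=74


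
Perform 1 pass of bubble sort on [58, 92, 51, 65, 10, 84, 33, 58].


Initial: [58, 92, 51, 65, 10, 84, 33, 58]
Pass 1: [58, 51, 65, 10, 84, 33, 58, 92] (6 swaps)

After 1 pass: [58, 51, 65, 10, 84, 33, 58, 92]


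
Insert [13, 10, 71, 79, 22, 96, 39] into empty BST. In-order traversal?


Insert 13: root
Insert 10: L from 13
Insert 71: R from 13
Insert 79: R from 13 -> R from 71
Insert 22: R from 13 -> L from 71
Insert 96: R from 13 -> R from 71 -> R from 79
Insert 39: R from 13 -> L from 71 -> R from 22

In-order: [10, 13, 22, 39, 71, 79, 96]


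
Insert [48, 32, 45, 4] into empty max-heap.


Insert 48: [48]
Insert 32: [48, 32]
Insert 45: [48, 32, 45]
Insert 4: [48, 32, 45, 4]

Final heap: [48, 32, 45, 4]


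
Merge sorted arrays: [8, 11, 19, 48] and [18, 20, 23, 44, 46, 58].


Take 8 from A
Take 11 from A
Take 18 from B
Take 19 from A
Take 20 from B
Take 23 from B
Take 44 from B
Take 46 from B
Take 48 from A

Merged: [8, 11, 18, 19, 20, 23, 44, 46, 48, 58]


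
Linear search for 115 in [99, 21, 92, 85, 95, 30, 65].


i=0: 99!=115
i=1: 21!=115
i=2: 92!=115
i=3: 85!=115
i=4: 95!=115
i=5: 30!=115
i=6: 65!=115

Not found, 7 comps


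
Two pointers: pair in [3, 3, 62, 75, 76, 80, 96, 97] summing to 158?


lo=0(3)+hi=7(97)=100
lo=1(3)+hi=7(97)=100
lo=2(62)+hi=7(97)=159
lo=2(62)+hi=6(96)=158

Yes: 62+96=158


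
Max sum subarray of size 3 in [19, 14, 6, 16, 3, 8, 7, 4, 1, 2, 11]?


[0:3]: 39
[1:4]: 36
[2:5]: 25
[3:6]: 27
[4:7]: 18
[5:8]: 19
[6:9]: 12
[7:10]: 7
[8:11]: 14

Max: 39 at [0:3]


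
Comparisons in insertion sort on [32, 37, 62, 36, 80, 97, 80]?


Algorithm: insertion sort
Input: [32, 37, 62, 36, 80, 97, 80]
Sorted: [32, 36, 37, 62, 80, 80, 97]

9


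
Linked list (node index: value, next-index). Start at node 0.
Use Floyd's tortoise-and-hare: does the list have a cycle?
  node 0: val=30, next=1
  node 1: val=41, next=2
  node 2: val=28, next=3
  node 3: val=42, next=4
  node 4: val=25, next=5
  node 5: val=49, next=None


Floyd's tortoise (slow, +1) and hare (fast, +2):
  init: slow=0, fast=0
  step 1: slow=1, fast=2
  step 2: slow=2, fast=4
  step 3: fast 4->5->None, no cycle

Cycle: no


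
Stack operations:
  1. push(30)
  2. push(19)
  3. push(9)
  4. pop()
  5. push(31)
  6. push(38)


push(30) -> [30]
push(19) -> [30, 19]
push(9) -> [30, 19, 9]
pop()->9, [30, 19]
push(31) -> [30, 19, 31]
push(38) -> [30, 19, 31, 38]

Final stack: [30, 19, 31, 38]


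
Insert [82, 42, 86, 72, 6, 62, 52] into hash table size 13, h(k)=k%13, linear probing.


Insert 82: h=4 -> slot 4
Insert 42: h=3 -> slot 3
Insert 86: h=8 -> slot 8
Insert 72: h=7 -> slot 7
Insert 6: h=6 -> slot 6
Insert 62: h=10 -> slot 10
Insert 52: h=0 -> slot 0

Table: [52, None, None, 42, 82, None, 6, 72, 86, None, 62, None, None]


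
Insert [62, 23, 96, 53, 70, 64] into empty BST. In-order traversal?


Insert 62: root
Insert 23: L from 62
Insert 96: R from 62
Insert 53: L from 62 -> R from 23
Insert 70: R from 62 -> L from 96
Insert 64: R from 62 -> L from 96 -> L from 70

In-order: [23, 53, 62, 64, 70, 96]


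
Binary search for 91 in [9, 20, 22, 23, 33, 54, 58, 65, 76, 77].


Step 1: lo=0, hi=9, mid=4, val=33
Step 2: lo=5, hi=9, mid=7, val=65
Step 3: lo=8, hi=9, mid=8, val=76
Step 4: lo=9, hi=9, mid=9, val=77

Not found


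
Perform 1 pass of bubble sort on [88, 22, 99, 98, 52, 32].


Initial: [88, 22, 99, 98, 52, 32]
Pass 1: [22, 88, 98, 52, 32, 99] (4 swaps)

After 1 pass: [22, 88, 98, 52, 32, 99]


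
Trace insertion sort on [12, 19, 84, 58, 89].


Initial: [12, 19, 84, 58, 89]
Insert 19: [12, 19, 84, 58, 89]
Insert 84: [12, 19, 84, 58, 89]
Insert 58: [12, 19, 58, 84, 89]
Insert 89: [12, 19, 58, 84, 89]

Sorted: [12, 19, 58, 84, 89]


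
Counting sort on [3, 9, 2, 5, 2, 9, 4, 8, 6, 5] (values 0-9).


Input: [3, 9, 2, 5, 2, 9, 4, 8, 6, 5]
Counts: [0, 0, 2, 1, 1, 2, 1, 0, 1, 2]

Sorted: [2, 2, 3, 4, 5, 5, 6, 8, 9, 9]


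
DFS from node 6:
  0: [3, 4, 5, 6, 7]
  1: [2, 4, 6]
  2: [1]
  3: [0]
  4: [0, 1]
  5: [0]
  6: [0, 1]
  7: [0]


Visit 6, push [1, 0]
Visit 0, push [7, 5, 4, 3]
Visit 3, push []
Visit 4, push [1]
Visit 1, push [2]
Visit 2, push []
Visit 5, push []
Visit 7, push []

DFS order: [6, 0, 3, 4, 1, 2, 5, 7]


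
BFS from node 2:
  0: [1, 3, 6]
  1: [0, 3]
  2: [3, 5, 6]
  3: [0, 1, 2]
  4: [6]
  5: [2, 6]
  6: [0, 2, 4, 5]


Visit 2, enqueue [3, 5, 6]
Visit 3, enqueue [0, 1]
Visit 5, enqueue []
Visit 6, enqueue [4]
Visit 0, enqueue []
Visit 1, enqueue []
Visit 4, enqueue []

BFS order: [2, 3, 5, 6, 0, 1, 4]


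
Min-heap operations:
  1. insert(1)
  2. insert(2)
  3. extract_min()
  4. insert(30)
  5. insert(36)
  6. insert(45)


insert(1) -> [1]
insert(2) -> [1, 2]
extract_min()->1, [2]
insert(30) -> [2, 30]
insert(36) -> [2, 30, 36]
insert(45) -> [2, 30, 36, 45]

Final heap: [2, 30, 36, 45]


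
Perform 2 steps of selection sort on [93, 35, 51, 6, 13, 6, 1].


Initial: [93, 35, 51, 6, 13, 6, 1]
Step 1: min=1 at 6
  Swap: [1, 35, 51, 6, 13, 6, 93]
Step 2: min=6 at 3
  Swap: [1, 6, 51, 35, 13, 6, 93]

After 2 steps: [1, 6, 51, 35, 13, 6, 93]


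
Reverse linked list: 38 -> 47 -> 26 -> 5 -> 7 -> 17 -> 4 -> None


Step 1: curr=38, set curr.next=prev(None) | reversed so far: 38
Step 2: curr=47, set curr.next=prev(38) | reversed so far: 47 -> 38
Step 3: curr=26, set curr.next=prev(47) | reversed so far: 26 -> 47 -> 38
Step 4: curr=5, set curr.next=prev(26) | reversed so far: 5 -> 26 -> 47 -> 38
Step 5: curr=7, set curr.next=prev(5) | reversed so far: 7 -> 5 -> 26 -> 47 -> 38
Step 6: curr=17, set curr.next=prev(7) | reversed so far: 17 -> 7 -> 5 -> 26 -> 47 -> 38
Step 7: curr=4, set curr.next=prev(17) | reversed so far: 4 -> 17 -> 7 -> 5 -> 26 -> 47 -> 38

4 -> 17 -> 7 -> 5 -> 26 -> 47 -> 38 -> None


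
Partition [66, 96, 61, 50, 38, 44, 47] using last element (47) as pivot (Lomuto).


Pivot: 47
  38 <= 47: swap -> [38, 96, 61, 50, 66, 44, 47]
  44 <= 47: swap -> [38, 44, 61, 50, 66, 96, 47]
Place pivot at 2: [38, 44, 47, 50, 66, 96, 61]

Partitioned: [38, 44, 47, 50, 66, 96, 61]


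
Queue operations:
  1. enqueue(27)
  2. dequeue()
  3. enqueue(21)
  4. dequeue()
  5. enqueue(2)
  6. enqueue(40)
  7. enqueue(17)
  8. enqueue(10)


enqueue(27) -> [27]
dequeue()->27, []
enqueue(21) -> [21]
dequeue()->21, []
enqueue(2) -> [2]
enqueue(40) -> [2, 40]
enqueue(17) -> [2, 40, 17]
enqueue(10) -> [2, 40, 17, 10]

Final queue: [2, 40, 17, 10]


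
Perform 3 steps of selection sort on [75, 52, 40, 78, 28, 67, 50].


Initial: [75, 52, 40, 78, 28, 67, 50]
Step 1: min=28 at 4
  Swap: [28, 52, 40, 78, 75, 67, 50]
Step 2: min=40 at 2
  Swap: [28, 40, 52, 78, 75, 67, 50]
Step 3: min=50 at 6
  Swap: [28, 40, 50, 78, 75, 67, 52]

After 3 steps: [28, 40, 50, 78, 75, 67, 52]


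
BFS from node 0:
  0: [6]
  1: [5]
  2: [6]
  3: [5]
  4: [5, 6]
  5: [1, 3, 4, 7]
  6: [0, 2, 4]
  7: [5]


Visit 0, enqueue [6]
Visit 6, enqueue [2, 4]
Visit 2, enqueue []
Visit 4, enqueue [5]
Visit 5, enqueue [1, 3, 7]
Visit 1, enqueue []
Visit 3, enqueue []
Visit 7, enqueue []

BFS order: [0, 6, 2, 4, 5, 1, 3, 7]


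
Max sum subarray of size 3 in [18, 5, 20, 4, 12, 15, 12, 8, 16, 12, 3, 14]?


[0:3]: 43
[1:4]: 29
[2:5]: 36
[3:6]: 31
[4:7]: 39
[5:8]: 35
[6:9]: 36
[7:10]: 36
[8:11]: 31
[9:12]: 29

Max: 43 at [0:3]


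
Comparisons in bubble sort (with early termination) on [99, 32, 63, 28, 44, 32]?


Algorithm: bubble sort (with early termination)
Input: [99, 32, 63, 28, 44, 32]
Sorted: [28, 32, 32, 44, 63, 99]

14


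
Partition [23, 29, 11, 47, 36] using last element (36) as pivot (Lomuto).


Pivot: 36
  23 <= 36: advance i (no swap)
  29 <= 36: advance i (no swap)
  11 <= 36: advance i (no swap)
Place pivot at 3: [23, 29, 11, 36, 47]

Partitioned: [23, 29, 11, 36, 47]


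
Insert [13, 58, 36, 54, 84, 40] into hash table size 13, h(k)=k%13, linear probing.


Insert 13: h=0 -> slot 0
Insert 58: h=6 -> slot 6
Insert 36: h=10 -> slot 10
Insert 54: h=2 -> slot 2
Insert 84: h=6, 1 probes -> slot 7
Insert 40: h=1 -> slot 1

Table: [13, 40, 54, None, None, None, 58, 84, None, None, 36, None, None]


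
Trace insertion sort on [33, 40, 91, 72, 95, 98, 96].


Initial: [33, 40, 91, 72, 95, 98, 96]
Insert 40: [33, 40, 91, 72, 95, 98, 96]
Insert 91: [33, 40, 91, 72, 95, 98, 96]
Insert 72: [33, 40, 72, 91, 95, 98, 96]
Insert 95: [33, 40, 72, 91, 95, 98, 96]
Insert 98: [33, 40, 72, 91, 95, 98, 96]
Insert 96: [33, 40, 72, 91, 95, 96, 98]

Sorted: [33, 40, 72, 91, 95, 96, 98]


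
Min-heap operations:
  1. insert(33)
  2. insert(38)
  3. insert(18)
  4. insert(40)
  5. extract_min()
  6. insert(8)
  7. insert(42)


insert(33) -> [33]
insert(38) -> [33, 38]
insert(18) -> [18, 38, 33]
insert(40) -> [18, 38, 33, 40]
extract_min()->18, [33, 38, 40]
insert(8) -> [8, 33, 40, 38]
insert(42) -> [8, 33, 40, 38, 42]

Final heap: [8, 33, 40, 38, 42]


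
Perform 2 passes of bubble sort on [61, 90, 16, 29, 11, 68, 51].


Initial: [61, 90, 16, 29, 11, 68, 51]
Pass 1: [61, 16, 29, 11, 68, 51, 90] (5 swaps)
Pass 2: [16, 29, 11, 61, 51, 68, 90] (4 swaps)

After 2 passes: [16, 29, 11, 61, 51, 68, 90]


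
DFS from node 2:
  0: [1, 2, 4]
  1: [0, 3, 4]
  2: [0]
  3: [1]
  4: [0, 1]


Visit 2, push [0]
Visit 0, push [4, 1]
Visit 1, push [4, 3]
Visit 3, push []
Visit 4, push []

DFS order: [2, 0, 1, 3, 4]


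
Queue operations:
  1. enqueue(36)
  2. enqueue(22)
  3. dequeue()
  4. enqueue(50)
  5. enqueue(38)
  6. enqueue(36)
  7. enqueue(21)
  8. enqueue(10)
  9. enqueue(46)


enqueue(36) -> [36]
enqueue(22) -> [36, 22]
dequeue()->36, [22]
enqueue(50) -> [22, 50]
enqueue(38) -> [22, 50, 38]
enqueue(36) -> [22, 50, 38, 36]
enqueue(21) -> [22, 50, 38, 36, 21]
enqueue(10) -> [22, 50, 38, 36, 21, 10]
enqueue(46) -> [22, 50, 38, 36, 21, 10, 46]

Final queue: [22, 50, 38, 36, 21, 10, 46]


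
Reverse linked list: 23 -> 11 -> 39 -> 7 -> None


Step 1: curr=23, set curr.next=prev(None) | reversed so far: 23
Step 2: curr=11, set curr.next=prev(23) | reversed so far: 11 -> 23
Step 3: curr=39, set curr.next=prev(11) | reversed so far: 39 -> 11 -> 23
Step 4: curr=7, set curr.next=prev(39) | reversed so far: 7 -> 39 -> 11 -> 23

7 -> 39 -> 11 -> 23 -> None


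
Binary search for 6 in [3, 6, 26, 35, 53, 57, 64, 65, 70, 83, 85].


Step 1: lo=0, hi=10, mid=5, val=57
Step 2: lo=0, hi=4, mid=2, val=26
Step 3: lo=0, hi=1, mid=0, val=3
Step 4: lo=1, hi=1, mid=1, val=6

Found at index 1


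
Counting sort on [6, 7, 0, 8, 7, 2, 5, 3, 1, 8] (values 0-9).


Input: [6, 7, 0, 8, 7, 2, 5, 3, 1, 8]
Counts: [1, 1, 1, 1, 0, 1, 1, 2, 2, 0]

Sorted: [0, 1, 2, 3, 5, 6, 7, 7, 8, 8]


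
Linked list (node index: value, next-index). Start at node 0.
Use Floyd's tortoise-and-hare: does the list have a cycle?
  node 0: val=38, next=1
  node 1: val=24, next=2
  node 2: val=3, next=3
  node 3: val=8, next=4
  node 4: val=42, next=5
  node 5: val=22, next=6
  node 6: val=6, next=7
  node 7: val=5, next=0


Floyd's tortoise (slow, +1) and hare (fast, +2):
  init: slow=0, fast=0
  step 1: slow=1, fast=2
  step 2: slow=2, fast=4
  step 3: slow=3, fast=6
  step 4: slow=4, fast=0
  step 5: slow=5, fast=2
  step 6: slow=6, fast=4
  step 7: slow=7, fast=6
  step 8: slow=0, fast=0
  slow == fast at node 0: cycle detected

Cycle: yes


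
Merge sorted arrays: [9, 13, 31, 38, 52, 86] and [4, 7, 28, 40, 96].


Take 4 from B
Take 7 from B
Take 9 from A
Take 13 from A
Take 28 from B
Take 31 from A
Take 38 from A
Take 40 from B
Take 52 from A
Take 86 from A

Merged: [4, 7, 9, 13, 28, 31, 38, 40, 52, 86, 96]


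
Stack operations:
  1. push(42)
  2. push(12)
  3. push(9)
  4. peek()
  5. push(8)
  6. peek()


push(42) -> [42]
push(12) -> [42, 12]
push(9) -> [42, 12, 9]
peek()->9
push(8) -> [42, 12, 9, 8]
peek()->8

Final stack: [42, 12, 9, 8]


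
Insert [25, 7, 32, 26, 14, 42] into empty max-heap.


Insert 25: [25]
Insert 7: [25, 7]
Insert 32: [32, 7, 25]
Insert 26: [32, 26, 25, 7]
Insert 14: [32, 26, 25, 7, 14]
Insert 42: [42, 26, 32, 7, 14, 25]

Final heap: [42, 26, 32, 7, 14, 25]


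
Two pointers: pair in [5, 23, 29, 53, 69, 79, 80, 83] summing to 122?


lo=0(5)+hi=7(83)=88
lo=1(23)+hi=7(83)=106
lo=2(29)+hi=7(83)=112
lo=3(53)+hi=7(83)=136
lo=3(53)+hi=6(80)=133
lo=3(53)+hi=5(79)=132
lo=3(53)+hi=4(69)=122

Yes: 53+69=122


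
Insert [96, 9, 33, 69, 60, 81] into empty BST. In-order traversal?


Insert 96: root
Insert 9: L from 96
Insert 33: L from 96 -> R from 9
Insert 69: L from 96 -> R from 9 -> R from 33
Insert 60: L from 96 -> R from 9 -> R from 33 -> L from 69
Insert 81: L from 96 -> R from 9 -> R from 33 -> R from 69

In-order: [9, 33, 60, 69, 81, 96]


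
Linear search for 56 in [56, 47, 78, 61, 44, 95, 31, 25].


i=0: 56==56 found!

Found at 0, 1 comps


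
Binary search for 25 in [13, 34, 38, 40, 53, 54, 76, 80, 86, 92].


Step 1: lo=0, hi=9, mid=4, val=53
Step 2: lo=0, hi=3, mid=1, val=34
Step 3: lo=0, hi=0, mid=0, val=13

Not found


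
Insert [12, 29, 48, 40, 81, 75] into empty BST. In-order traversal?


Insert 12: root
Insert 29: R from 12
Insert 48: R from 12 -> R from 29
Insert 40: R from 12 -> R from 29 -> L from 48
Insert 81: R from 12 -> R from 29 -> R from 48
Insert 75: R from 12 -> R from 29 -> R from 48 -> L from 81

In-order: [12, 29, 40, 48, 75, 81]


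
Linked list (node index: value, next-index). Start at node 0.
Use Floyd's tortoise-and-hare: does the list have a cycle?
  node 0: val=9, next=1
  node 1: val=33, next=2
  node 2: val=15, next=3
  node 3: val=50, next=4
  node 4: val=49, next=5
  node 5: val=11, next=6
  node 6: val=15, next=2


Floyd's tortoise (slow, +1) and hare (fast, +2):
  init: slow=0, fast=0
  step 1: slow=1, fast=2
  step 2: slow=2, fast=4
  step 3: slow=3, fast=6
  step 4: slow=4, fast=3
  step 5: slow=5, fast=5
  slow == fast at node 5: cycle detected

Cycle: yes


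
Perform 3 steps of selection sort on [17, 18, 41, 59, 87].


Initial: [17, 18, 41, 59, 87]
Step 1: min=17 at 0
  Swap: [17, 18, 41, 59, 87]
Step 2: min=18 at 1
  Swap: [17, 18, 41, 59, 87]
Step 3: min=41 at 2
  Swap: [17, 18, 41, 59, 87]

After 3 steps: [17, 18, 41, 59, 87]


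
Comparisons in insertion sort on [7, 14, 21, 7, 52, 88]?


Algorithm: insertion sort
Input: [7, 14, 21, 7, 52, 88]
Sorted: [7, 7, 14, 21, 52, 88]

7


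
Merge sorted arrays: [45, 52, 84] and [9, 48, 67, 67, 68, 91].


Take 9 from B
Take 45 from A
Take 48 from B
Take 52 from A
Take 67 from B
Take 67 from B
Take 68 from B
Take 84 from A

Merged: [9, 45, 48, 52, 67, 67, 68, 84, 91]


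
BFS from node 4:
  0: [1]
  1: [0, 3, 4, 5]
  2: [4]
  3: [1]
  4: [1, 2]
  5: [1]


Visit 4, enqueue [1, 2]
Visit 1, enqueue [0, 3, 5]
Visit 2, enqueue []
Visit 0, enqueue []
Visit 3, enqueue []
Visit 5, enqueue []

BFS order: [4, 1, 2, 0, 3, 5]


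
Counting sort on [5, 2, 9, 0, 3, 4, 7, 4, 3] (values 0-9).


Input: [5, 2, 9, 0, 3, 4, 7, 4, 3]
Counts: [1, 0, 1, 2, 2, 1, 0, 1, 0, 1]

Sorted: [0, 2, 3, 3, 4, 4, 5, 7, 9]


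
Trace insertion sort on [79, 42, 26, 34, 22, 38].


Initial: [79, 42, 26, 34, 22, 38]
Insert 42: [42, 79, 26, 34, 22, 38]
Insert 26: [26, 42, 79, 34, 22, 38]
Insert 34: [26, 34, 42, 79, 22, 38]
Insert 22: [22, 26, 34, 42, 79, 38]
Insert 38: [22, 26, 34, 38, 42, 79]

Sorted: [22, 26, 34, 38, 42, 79]


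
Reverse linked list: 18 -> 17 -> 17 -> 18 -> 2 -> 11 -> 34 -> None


Step 1: curr=18, set curr.next=prev(None) | reversed so far: 18
Step 2: curr=17, set curr.next=prev(18) | reversed so far: 17 -> 18
Step 3: curr=17, set curr.next=prev(17) | reversed so far: 17 -> 17 -> 18
Step 4: curr=18, set curr.next=prev(17) | reversed so far: 18 -> 17 -> 17 -> 18
Step 5: curr=2, set curr.next=prev(18) | reversed so far: 2 -> 18 -> 17 -> 17 -> 18
Step 6: curr=11, set curr.next=prev(2) | reversed so far: 11 -> 2 -> 18 -> 17 -> 17 -> 18
Step 7: curr=34, set curr.next=prev(11) | reversed so far: 34 -> 11 -> 2 -> 18 -> 17 -> 17 -> 18

34 -> 11 -> 2 -> 18 -> 17 -> 17 -> 18 -> None


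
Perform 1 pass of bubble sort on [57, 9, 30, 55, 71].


Initial: [57, 9, 30, 55, 71]
Pass 1: [9, 30, 55, 57, 71] (3 swaps)

After 1 pass: [9, 30, 55, 57, 71]


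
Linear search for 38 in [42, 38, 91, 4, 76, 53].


i=0: 42!=38
i=1: 38==38 found!

Found at 1, 2 comps


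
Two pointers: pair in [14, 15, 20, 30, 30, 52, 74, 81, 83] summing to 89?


lo=0(14)+hi=8(83)=97
lo=0(14)+hi=7(81)=95
lo=0(14)+hi=6(74)=88
lo=1(15)+hi=6(74)=89

Yes: 15+74=89


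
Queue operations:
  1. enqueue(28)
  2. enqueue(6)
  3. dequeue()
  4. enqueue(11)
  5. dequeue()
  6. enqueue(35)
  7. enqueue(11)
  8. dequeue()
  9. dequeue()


enqueue(28) -> [28]
enqueue(6) -> [28, 6]
dequeue()->28, [6]
enqueue(11) -> [6, 11]
dequeue()->6, [11]
enqueue(35) -> [11, 35]
enqueue(11) -> [11, 35, 11]
dequeue()->11, [35, 11]
dequeue()->35, [11]

Final queue: [11]


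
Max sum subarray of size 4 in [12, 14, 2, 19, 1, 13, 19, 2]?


[0:4]: 47
[1:5]: 36
[2:6]: 35
[3:7]: 52
[4:8]: 35

Max: 52 at [3:7]


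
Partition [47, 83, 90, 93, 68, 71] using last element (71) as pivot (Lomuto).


Pivot: 71
  47 <= 71: advance i (no swap)
  68 <= 71: swap -> [47, 68, 90, 93, 83, 71]
Place pivot at 2: [47, 68, 71, 93, 83, 90]

Partitioned: [47, 68, 71, 93, 83, 90]


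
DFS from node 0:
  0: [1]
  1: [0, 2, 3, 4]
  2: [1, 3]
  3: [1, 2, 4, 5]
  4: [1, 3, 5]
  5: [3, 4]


Visit 0, push [1]
Visit 1, push [4, 3, 2]
Visit 2, push [3]
Visit 3, push [5, 4]
Visit 4, push [5]
Visit 5, push []

DFS order: [0, 1, 2, 3, 4, 5]


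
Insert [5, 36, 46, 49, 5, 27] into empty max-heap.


Insert 5: [5]
Insert 36: [36, 5]
Insert 46: [46, 5, 36]
Insert 49: [49, 46, 36, 5]
Insert 5: [49, 46, 36, 5, 5]
Insert 27: [49, 46, 36, 5, 5, 27]

Final heap: [49, 46, 36, 5, 5, 27]


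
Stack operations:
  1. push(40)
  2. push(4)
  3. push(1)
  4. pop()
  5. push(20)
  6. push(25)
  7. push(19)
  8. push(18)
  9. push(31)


push(40) -> [40]
push(4) -> [40, 4]
push(1) -> [40, 4, 1]
pop()->1, [40, 4]
push(20) -> [40, 4, 20]
push(25) -> [40, 4, 20, 25]
push(19) -> [40, 4, 20, 25, 19]
push(18) -> [40, 4, 20, 25, 19, 18]
push(31) -> [40, 4, 20, 25, 19, 18, 31]

Final stack: [40, 4, 20, 25, 19, 18, 31]


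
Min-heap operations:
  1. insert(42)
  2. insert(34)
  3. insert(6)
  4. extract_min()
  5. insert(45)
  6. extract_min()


insert(42) -> [42]
insert(34) -> [34, 42]
insert(6) -> [6, 42, 34]
extract_min()->6, [34, 42]
insert(45) -> [34, 42, 45]
extract_min()->34, [42, 45]

Final heap: [42, 45]


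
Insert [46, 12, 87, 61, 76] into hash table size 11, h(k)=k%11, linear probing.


Insert 46: h=2 -> slot 2
Insert 12: h=1 -> slot 1
Insert 87: h=10 -> slot 10
Insert 61: h=6 -> slot 6
Insert 76: h=10, 1 probes -> slot 0

Table: [76, 12, 46, None, None, None, 61, None, None, None, 87]


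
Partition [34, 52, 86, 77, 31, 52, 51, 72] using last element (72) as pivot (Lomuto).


Pivot: 72
  34 <= 72: advance i (no swap)
  52 <= 72: advance i (no swap)
  31 <= 72: swap -> [34, 52, 31, 77, 86, 52, 51, 72]
  52 <= 72: swap -> [34, 52, 31, 52, 86, 77, 51, 72]
  51 <= 72: swap -> [34, 52, 31, 52, 51, 77, 86, 72]
Place pivot at 5: [34, 52, 31, 52, 51, 72, 86, 77]

Partitioned: [34, 52, 31, 52, 51, 72, 86, 77]


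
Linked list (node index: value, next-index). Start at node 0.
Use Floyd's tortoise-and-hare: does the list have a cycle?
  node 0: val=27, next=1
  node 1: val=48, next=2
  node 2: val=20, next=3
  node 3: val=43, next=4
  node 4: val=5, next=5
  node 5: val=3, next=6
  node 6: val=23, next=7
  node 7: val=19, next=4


Floyd's tortoise (slow, +1) and hare (fast, +2):
  init: slow=0, fast=0
  step 1: slow=1, fast=2
  step 2: slow=2, fast=4
  step 3: slow=3, fast=6
  step 4: slow=4, fast=4
  slow == fast at node 4: cycle detected

Cycle: yes


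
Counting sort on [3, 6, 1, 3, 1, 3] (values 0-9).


Input: [3, 6, 1, 3, 1, 3]
Counts: [0, 2, 0, 3, 0, 0, 1, 0, 0, 0]

Sorted: [1, 1, 3, 3, 3, 6]


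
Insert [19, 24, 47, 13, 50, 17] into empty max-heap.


Insert 19: [19]
Insert 24: [24, 19]
Insert 47: [47, 19, 24]
Insert 13: [47, 19, 24, 13]
Insert 50: [50, 47, 24, 13, 19]
Insert 17: [50, 47, 24, 13, 19, 17]

Final heap: [50, 47, 24, 13, 19, 17]


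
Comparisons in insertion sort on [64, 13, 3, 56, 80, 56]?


Algorithm: insertion sort
Input: [64, 13, 3, 56, 80, 56]
Sorted: [3, 13, 56, 56, 64, 80]

9


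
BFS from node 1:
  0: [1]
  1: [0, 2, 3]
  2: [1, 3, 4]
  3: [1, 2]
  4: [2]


Visit 1, enqueue [0, 2, 3]
Visit 0, enqueue []
Visit 2, enqueue [4]
Visit 3, enqueue []
Visit 4, enqueue []

BFS order: [1, 0, 2, 3, 4]


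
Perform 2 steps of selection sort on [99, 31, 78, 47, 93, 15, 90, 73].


Initial: [99, 31, 78, 47, 93, 15, 90, 73]
Step 1: min=15 at 5
  Swap: [15, 31, 78, 47, 93, 99, 90, 73]
Step 2: min=31 at 1
  Swap: [15, 31, 78, 47, 93, 99, 90, 73]

After 2 steps: [15, 31, 78, 47, 93, 99, 90, 73]


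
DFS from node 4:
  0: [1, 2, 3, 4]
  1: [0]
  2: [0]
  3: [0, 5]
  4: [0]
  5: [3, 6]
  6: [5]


Visit 4, push [0]
Visit 0, push [3, 2, 1]
Visit 1, push []
Visit 2, push []
Visit 3, push [5]
Visit 5, push [6]
Visit 6, push []

DFS order: [4, 0, 1, 2, 3, 5, 6]


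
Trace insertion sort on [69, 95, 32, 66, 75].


Initial: [69, 95, 32, 66, 75]
Insert 95: [69, 95, 32, 66, 75]
Insert 32: [32, 69, 95, 66, 75]
Insert 66: [32, 66, 69, 95, 75]
Insert 75: [32, 66, 69, 75, 95]

Sorted: [32, 66, 69, 75, 95]


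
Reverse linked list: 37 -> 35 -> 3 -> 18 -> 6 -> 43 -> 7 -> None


Step 1: curr=37, set curr.next=prev(None) | reversed so far: 37
Step 2: curr=35, set curr.next=prev(37) | reversed so far: 35 -> 37
Step 3: curr=3, set curr.next=prev(35) | reversed so far: 3 -> 35 -> 37
Step 4: curr=18, set curr.next=prev(3) | reversed so far: 18 -> 3 -> 35 -> 37
Step 5: curr=6, set curr.next=prev(18) | reversed so far: 6 -> 18 -> 3 -> 35 -> 37
Step 6: curr=43, set curr.next=prev(6) | reversed so far: 43 -> 6 -> 18 -> 3 -> 35 -> 37
Step 7: curr=7, set curr.next=prev(43) | reversed so far: 7 -> 43 -> 6 -> 18 -> 3 -> 35 -> 37

7 -> 43 -> 6 -> 18 -> 3 -> 35 -> 37 -> None


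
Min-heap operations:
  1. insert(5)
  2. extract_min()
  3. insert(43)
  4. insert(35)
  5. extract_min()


insert(5) -> [5]
extract_min()->5, []
insert(43) -> [43]
insert(35) -> [35, 43]
extract_min()->35, [43]

Final heap: [43]


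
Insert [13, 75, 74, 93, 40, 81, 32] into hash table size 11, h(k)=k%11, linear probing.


Insert 13: h=2 -> slot 2
Insert 75: h=9 -> slot 9
Insert 74: h=8 -> slot 8
Insert 93: h=5 -> slot 5
Insert 40: h=7 -> slot 7
Insert 81: h=4 -> slot 4
Insert 32: h=10 -> slot 10

Table: [None, None, 13, None, 81, 93, None, 40, 74, 75, 32]


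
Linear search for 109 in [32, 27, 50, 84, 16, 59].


i=0: 32!=109
i=1: 27!=109
i=2: 50!=109
i=3: 84!=109
i=4: 16!=109
i=5: 59!=109

Not found, 6 comps


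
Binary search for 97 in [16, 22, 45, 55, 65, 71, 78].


Step 1: lo=0, hi=6, mid=3, val=55
Step 2: lo=4, hi=6, mid=5, val=71
Step 3: lo=6, hi=6, mid=6, val=78

Not found


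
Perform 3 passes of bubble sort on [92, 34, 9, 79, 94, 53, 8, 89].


Initial: [92, 34, 9, 79, 94, 53, 8, 89]
Pass 1: [34, 9, 79, 92, 53, 8, 89, 94] (6 swaps)
Pass 2: [9, 34, 79, 53, 8, 89, 92, 94] (4 swaps)
Pass 3: [9, 34, 53, 8, 79, 89, 92, 94] (2 swaps)

After 3 passes: [9, 34, 53, 8, 79, 89, 92, 94]


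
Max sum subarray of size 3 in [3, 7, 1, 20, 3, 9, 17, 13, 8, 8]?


[0:3]: 11
[1:4]: 28
[2:5]: 24
[3:6]: 32
[4:7]: 29
[5:8]: 39
[6:9]: 38
[7:10]: 29

Max: 39 at [5:8]


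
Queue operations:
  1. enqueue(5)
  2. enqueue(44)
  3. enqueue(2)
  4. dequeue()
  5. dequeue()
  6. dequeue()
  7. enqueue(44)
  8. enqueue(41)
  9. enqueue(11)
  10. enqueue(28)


enqueue(5) -> [5]
enqueue(44) -> [5, 44]
enqueue(2) -> [5, 44, 2]
dequeue()->5, [44, 2]
dequeue()->44, [2]
dequeue()->2, []
enqueue(44) -> [44]
enqueue(41) -> [44, 41]
enqueue(11) -> [44, 41, 11]
enqueue(28) -> [44, 41, 11, 28]

Final queue: [44, 41, 11, 28]


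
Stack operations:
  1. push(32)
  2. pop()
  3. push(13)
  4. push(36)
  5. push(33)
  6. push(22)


push(32) -> [32]
pop()->32, []
push(13) -> [13]
push(36) -> [13, 36]
push(33) -> [13, 36, 33]
push(22) -> [13, 36, 33, 22]

Final stack: [13, 36, 33, 22]


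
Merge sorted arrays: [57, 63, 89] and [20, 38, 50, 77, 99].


Take 20 from B
Take 38 from B
Take 50 from B
Take 57 from A
Take 63 from A
Take 77 from B
Take 89 from A

Merged: [20, 38, 50, 57, 63, 77, 89, 99]


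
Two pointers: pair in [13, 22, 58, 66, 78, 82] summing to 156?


lo=0(13)+hi=5(82)=95
lo=1(22)+hi=5(82)=104
lo=2(58)+hi=5(82)=140
lo=3(66)+hi=5(82)=148
lo=4(78)+hi=5(82)=160

No pair found


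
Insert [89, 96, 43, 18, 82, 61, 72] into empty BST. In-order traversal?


Insert 89: root
Insert 96: R from 89
Insert 43: L from 89
Insert 18: L from 89 -> L from 43
Insert 82: L from 89 -> R from 43
Insert 61: L from 89 -> R from 43 -> L from 82
Insert 72: L from 89 -> R from 43 -> L from 82 -> R from 61

In-order: [18, 43, 61, 72, 82, 89, 96]


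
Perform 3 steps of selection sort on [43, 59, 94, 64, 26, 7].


Initial: [43, 59, 94, 64, 26, 7]
Step 1: min=7 at 5
  Swap: [7, 59, 94, 64, 26, 43]
Step 2: min=26 at 4
  Swap: [7, 26, 94, 64, 59, 43]
Step 3: min=43 at 5
  Swap: [7, 26, 43, 64, 59, 94]

After 3 steps: [7, 26, 43, 64, 59, 94]


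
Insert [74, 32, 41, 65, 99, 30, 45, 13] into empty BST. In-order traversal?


Insert 74: root
Insert 32: L from 74
Insert 41: L from 74 -> R from 32
Insert 65: L from 74 -> R from 32 -> R from 41
Insert 99: R from 74
Insert 30: L from 74 -> L from 32
Insert 45: L from 74 -> R from 32 -> R from 41 -> L from 65
Insert 13: L from 74 -> L from 32 -> L from 30

In-order: [13, 30, 32, 41, 45, 65, 74, 99]


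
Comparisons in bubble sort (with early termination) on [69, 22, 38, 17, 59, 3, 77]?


Algorithm: bubble sort (with early termination)
Input: [69, 22, 38, 17, 59, 3, 77]
Sorted: [3, 17, 22, 38, 59, 69, 77]

21


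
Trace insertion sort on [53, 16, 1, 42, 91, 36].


Initial: [53, 16, 1, 42, 91, 36]
Insert 16: [16, 53, 1, 42, 91, 36]
Insert 1: [1, 16, 53, 42, 91, 36]
Insert 42: [1, 16, 42, 53, 91, 36]
Insert 91: [1, 16, 42, 53, 91, 36]
Insert 36: [1, 16, 36, 42, 53, 91]

Sorted: [1, 16, 36, 42, 53, 91]
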